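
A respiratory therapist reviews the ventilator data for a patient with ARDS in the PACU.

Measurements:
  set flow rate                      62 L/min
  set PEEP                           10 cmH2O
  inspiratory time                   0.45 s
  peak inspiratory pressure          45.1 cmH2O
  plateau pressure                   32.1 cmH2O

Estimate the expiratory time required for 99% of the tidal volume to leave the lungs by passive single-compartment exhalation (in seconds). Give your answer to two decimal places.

1.22

Flow: 62 L/min ÷ 60 = 1.0333 L/s.
Vt = flow × Ti = 1.0333 L/s × 0.45 s × 1000 mL/L = 464.99 mL.
R = (PIP − Pplat)/V̇ = (45.1 − 32.1) / 1.0333 = 13.0/1.0333 = 12.581 cmH2O·s/L.
C = Vt/(Pplat − PEEP) = 464.99 / (32.1 − 10) = 464.99/22.1 = 21.04 mL/cmH2O.
τ = R × C = 12.581 × 0.02104 L/cmH2O = 0.2647 s.
t = −τ·ln(1 − 0.99) = −0.2647·ln(0.01) = 1.219 s.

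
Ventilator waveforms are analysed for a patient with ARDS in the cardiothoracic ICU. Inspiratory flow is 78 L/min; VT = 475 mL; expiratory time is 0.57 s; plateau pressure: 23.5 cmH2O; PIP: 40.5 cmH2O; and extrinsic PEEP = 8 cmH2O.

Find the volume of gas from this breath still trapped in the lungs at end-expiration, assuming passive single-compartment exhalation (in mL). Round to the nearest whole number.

115

Flow: 78 L/min ÷ 60 = 1.3 L/s.
R = (PIP − Pplat)/V̇ = (40.5 − 23.5) / 1.3 = 17.0/1.3 = 13.077 cmH2O·s/L.
C = Vt/(Pplat − PEEP) = 475.0 / (23.5 − 8) = 475.0/15.5 = 30.645 mL/cmH2O.
τ = R × C = 13.077 × 0.03065 L/cmH2O = 0.4008 s.
Fraction remaining = e^(−Te/τ) = e^(−0.57/0.4008) = 0.2412.
Trapped volume = 475.0 × 0.2412 = 114.57 mL.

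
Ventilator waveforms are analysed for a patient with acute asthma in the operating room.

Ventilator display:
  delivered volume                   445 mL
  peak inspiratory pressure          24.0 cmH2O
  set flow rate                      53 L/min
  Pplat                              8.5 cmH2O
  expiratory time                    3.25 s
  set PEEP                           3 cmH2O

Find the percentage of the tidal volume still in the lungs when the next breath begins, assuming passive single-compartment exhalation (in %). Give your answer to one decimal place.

Flow: 53 L/min ÷ 60 = 0.8833 L/s.
R = (PIP − Pplat)/V̇ = (24.0 − 8.5) / 0.8833 = 15.5/0.8833 = 17.548 cmH2O·s/L.
C = Vt/(Pplat − PEEP) = 445.0 / (8.5 − 3) = 445.0/5.5 = 80.909 mL/cmH2O.
τ = R × C = 17.548 × 0.08091 L/cmH2O = 1.42 s.
Fraction remaining at end-expiration = e^(−Te/τ) = e^(−3.25/1.42) = 0.1014 → 10.14%.

10.1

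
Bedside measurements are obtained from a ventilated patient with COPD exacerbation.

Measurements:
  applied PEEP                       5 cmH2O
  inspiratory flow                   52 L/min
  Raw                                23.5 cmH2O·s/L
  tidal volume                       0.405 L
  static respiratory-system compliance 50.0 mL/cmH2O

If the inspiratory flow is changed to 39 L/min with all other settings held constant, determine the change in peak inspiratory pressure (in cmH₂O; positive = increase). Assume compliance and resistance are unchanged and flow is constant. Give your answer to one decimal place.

Flow: 52 L/min ÷ 60 = 0.8667 L/s.
New flow: 39 L/min ÷ 60 = 0.65 L/s.
PIP = Vt/C + R·V̇ + PEEP (constant-flow equation of motion).
Only the resistive term changes: ΔPIP = R × ΔV̇ = 23.5 × (0.65 − 0.8667) = 23.5 × -0.2167 = -5.092 cmH2O.

-5.1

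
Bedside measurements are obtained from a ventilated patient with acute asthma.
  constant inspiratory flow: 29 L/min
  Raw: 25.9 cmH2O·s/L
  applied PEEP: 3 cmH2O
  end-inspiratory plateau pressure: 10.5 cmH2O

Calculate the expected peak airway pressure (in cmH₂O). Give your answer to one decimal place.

Flow: 29 L/min ÷ 60 = 0.4833 L/s.
PIP = Pplat + Raw × flow = 10.5 + 25.9 × 0.4833 = 10.5 + 12.517 = 23.017 cmH2O.

23.0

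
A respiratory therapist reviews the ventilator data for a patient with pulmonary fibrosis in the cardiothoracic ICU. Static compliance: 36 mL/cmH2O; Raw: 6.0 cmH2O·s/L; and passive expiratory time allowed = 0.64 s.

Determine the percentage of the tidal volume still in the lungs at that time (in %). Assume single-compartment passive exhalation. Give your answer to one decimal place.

τ = R × C = 6.0 × 36 mL/cmH2O = 6.0 × 0.036 L/cmH2O = 0.216 s.
Passive exhalation: V(t)/V₀ = e^(−t/τ) = e^(−0.64/0.216) = 0.05167.
Fraction remaining = 0.05167 → 5.167%.

5.2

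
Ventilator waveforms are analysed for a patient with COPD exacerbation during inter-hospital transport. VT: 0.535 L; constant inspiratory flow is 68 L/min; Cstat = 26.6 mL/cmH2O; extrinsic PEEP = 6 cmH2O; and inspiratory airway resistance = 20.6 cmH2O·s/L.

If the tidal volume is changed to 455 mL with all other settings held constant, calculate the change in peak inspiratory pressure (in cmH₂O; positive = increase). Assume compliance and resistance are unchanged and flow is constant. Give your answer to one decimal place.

PIP = Vt/C + R·V̇ + PEEP (constant-flow equation of motion).
Only the elastic term changes: ΔPIP = ΔVt / C = (455 − 535) / 26.6 = -3.008 cmH2O.

-3.0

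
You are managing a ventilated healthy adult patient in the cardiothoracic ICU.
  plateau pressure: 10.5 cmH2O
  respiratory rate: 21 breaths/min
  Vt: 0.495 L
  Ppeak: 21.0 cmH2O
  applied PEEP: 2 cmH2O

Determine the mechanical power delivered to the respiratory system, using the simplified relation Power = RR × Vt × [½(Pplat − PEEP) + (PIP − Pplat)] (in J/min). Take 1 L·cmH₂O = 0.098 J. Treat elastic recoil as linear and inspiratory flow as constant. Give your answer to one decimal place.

Per-breath work = Vt × [½(Pplat−PEEP) + (PIP−Pplat)] = 0.495 × [0.5×8.5 + 10.5] = 0.495 × 14.75 = 7.301 L·cmH2O.
Power = 21 × 7.301 = 153.32 L·cmH2O/min.
× 0.098 J/(L·cmH2O) → 15.025 J/min.

15.0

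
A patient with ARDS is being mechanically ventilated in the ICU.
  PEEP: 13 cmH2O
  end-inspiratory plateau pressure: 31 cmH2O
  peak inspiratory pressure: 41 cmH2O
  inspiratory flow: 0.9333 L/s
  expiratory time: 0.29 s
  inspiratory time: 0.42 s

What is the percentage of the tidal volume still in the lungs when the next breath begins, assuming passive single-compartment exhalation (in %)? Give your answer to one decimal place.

28.9

Vt = flow × Ti = 0.9333 L/s × 0.42 s × 1000 mL/L = 391.99 mL.
R = (PIP − Pplat)/V̇ = (41 − 31) / 0.9333 = 10.0/0.9333 = 10.715 cmH2O·s/L.
C = Vt/(Pplat − PEEP) = 391.99 / (31 − 13) = 391.99/18.0 = 21.777 mL/cmH2O.
τ = R × C = 10.715 × 0.02178 L/cmH2O = 0.2334 s.
Fraction remaining at end-expiration = e^(−Te/τ) = e^(−0.29/0.2334) = 0.2887 → 28.87%.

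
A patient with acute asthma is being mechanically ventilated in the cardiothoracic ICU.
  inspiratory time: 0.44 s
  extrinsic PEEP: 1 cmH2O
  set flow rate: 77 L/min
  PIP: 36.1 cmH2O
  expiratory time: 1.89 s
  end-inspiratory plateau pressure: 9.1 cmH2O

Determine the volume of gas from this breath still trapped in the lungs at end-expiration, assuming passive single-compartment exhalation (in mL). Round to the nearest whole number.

156

Flow: 77 L/min ÷ 60 = 1.2833 L/s.
Vt = flow × Ti = 1.2833 L/s × 0.44 s × 1000 mL/L = 564.65 mL.
R = (PIP − Pplat)/V̇ = (36.1 − 9.1) / 1.2833 = 27.0/1.2833 = 21.04 cmH2O·s/L.
C = Vt/(Pplat − PEEP) = 564.65 / (9.1 − 1) = 564.65/8.1 = 69.71 mL/cmH2O.
τ = R × C = 21.04 × 0.06971 L/cmH2O = 1.467 s.
Fraction remaining = e^(−Te/τ) = e^(−1.89/1.467) = 0.2757.
Trapped volume = 564.65 × 0.2757 = 155.67 mL.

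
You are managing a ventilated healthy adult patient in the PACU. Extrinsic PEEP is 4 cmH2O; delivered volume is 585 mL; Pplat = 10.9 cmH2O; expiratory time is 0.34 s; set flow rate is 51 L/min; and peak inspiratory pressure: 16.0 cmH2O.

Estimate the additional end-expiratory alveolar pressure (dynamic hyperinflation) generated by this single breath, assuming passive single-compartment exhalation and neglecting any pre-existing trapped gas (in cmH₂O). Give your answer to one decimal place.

3.5

Flow: 51 L/min ÷ 60 = 0.85 L/s.
R = (PIP − Pplat)/V̇ = (16.0 − 10.9) / 0.85 = 5.1/0.85 = 6.0 cmH2O·s/L.
C = Vt/(Pplat − PEEP) = 585.0 / (10.9 − 4) = 585.0/6.9 = 84.783 mL/cmH2O.
τ = R × C = 6.0 × 0.08478 L/cmH2O = 0.5087 s.
Fraction remaining = e^(−Te/τ) = e^(−0.34/0.5087) = 0.5125; trapped volume = 585.0 × 0.5125 = 299.81 mL.
Additional alveolar pressure from trapping ≈ V_trapped / C = 299.81 / 84.783 = 3.536 cmH2O.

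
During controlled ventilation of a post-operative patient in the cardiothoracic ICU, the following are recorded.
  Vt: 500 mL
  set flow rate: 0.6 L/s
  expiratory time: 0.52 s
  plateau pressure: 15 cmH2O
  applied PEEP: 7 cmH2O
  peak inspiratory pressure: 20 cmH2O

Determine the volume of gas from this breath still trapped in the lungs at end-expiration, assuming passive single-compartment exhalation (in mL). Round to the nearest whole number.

R = (PIP − Pplat)/V̇ = (20 − 15) / 0.6 = 5.0/0.6 = 8.333 cmH2O·s/L.
C = Vt/(Pplat − PEEP) = 500.0 / (15 − 7) = 500.0/8.0 = 62.5 mL/cmH2O.
τ = R × C = 8.333 × 0.0625 L/cmH2O = 0.5208 s.
Fraction remaining = e^(−Te/τ) = e^(−0.52/0.5208) = 0.3684.
Trapped volume = 500.0 × 0.3684 = 184.2 mL.

184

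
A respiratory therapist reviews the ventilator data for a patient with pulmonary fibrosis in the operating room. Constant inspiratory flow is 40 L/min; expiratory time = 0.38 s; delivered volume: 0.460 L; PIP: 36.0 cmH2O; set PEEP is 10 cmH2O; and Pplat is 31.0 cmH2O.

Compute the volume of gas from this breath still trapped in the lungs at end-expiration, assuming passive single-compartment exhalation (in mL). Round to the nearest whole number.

Flow: 40 L/min ÷ 60 = 0.6667 L/s.
R = (PIP − Pplat)/V̇ = (36.0 − 31.0) / 0.6667 = 5.0/0.6667 = 7.5 cmH2O·s/L.
C = Vt/(Pplat − PEEP) = 460.0 / (31.0 − 10) = 460.0/21.0 = 21.905 mL/cmH2O.
τ = R × C = 7.5 × 0.02191 L/cmH2O = 0.1643 s.
Fraction remaining = e^(−Te/τ) = e^(−0.38/0.1643) = 0.09898.
Trapped volume = 460.0 × 0.09898 = 45.531 mL.

46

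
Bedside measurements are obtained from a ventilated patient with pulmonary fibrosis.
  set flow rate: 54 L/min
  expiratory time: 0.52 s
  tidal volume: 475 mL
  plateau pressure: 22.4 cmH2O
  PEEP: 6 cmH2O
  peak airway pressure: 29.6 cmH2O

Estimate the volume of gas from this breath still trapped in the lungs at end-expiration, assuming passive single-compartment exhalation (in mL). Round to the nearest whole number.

Flow: 54 L/min ÷ 60 = 0.9 L/s.
R = (PIP − Pplat)/V̇ = (29.6 − 22.4) / 0.9 = 7.2/0.9 = 8.0 cmH2O·s/L.
C = Vt/(Pplat − PEEP) = 475.0 / (22.4 − 6) = 475.0/16.4 = 28.963 mL/cmH2O.
τ = R × C = 8.0 × 0.02896 L/cmH2O = 0.2317 s.
Fraction remaining = e^(−Te/τ) = e^(−0.52/0.2317) = 0.106.
Trapped volume = 475.0 × 0.106 = 50.35 mL.

50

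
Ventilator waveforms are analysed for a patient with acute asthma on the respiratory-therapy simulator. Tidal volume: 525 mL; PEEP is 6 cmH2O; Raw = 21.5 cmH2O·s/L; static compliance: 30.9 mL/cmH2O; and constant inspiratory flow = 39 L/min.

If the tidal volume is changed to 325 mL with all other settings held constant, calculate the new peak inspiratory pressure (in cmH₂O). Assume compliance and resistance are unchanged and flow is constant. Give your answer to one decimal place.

30.5

Flow: 39 L/min ÷ 60 = 0.65 L/s.
PIP = Vt/C + R·V̇ + PEEP (constant-flow equation of motion).
Only the elastic term changes: ΔPIP = ΔVt / C = (325 − 525) / 30.9 = -6.472 cmH2O.
Original PIP = 525/30.9 + 21.5×0.65 + 6 = 36.965 cmH2O; new PIP = 36.965 + (-6.472) = 30.493 cmH2O.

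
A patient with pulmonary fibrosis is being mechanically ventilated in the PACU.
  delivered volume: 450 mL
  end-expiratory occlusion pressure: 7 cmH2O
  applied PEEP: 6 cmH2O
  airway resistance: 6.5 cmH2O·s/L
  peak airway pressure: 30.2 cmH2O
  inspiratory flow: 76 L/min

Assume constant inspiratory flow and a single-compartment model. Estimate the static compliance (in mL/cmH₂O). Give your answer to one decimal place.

30.1

Flow: 76 L/min ÷ 60 = 1.2667 L/s.
Total PEEP = 7 cmH2O (set 6 + intrinsic 1); this is the baseline alveolar pressure.
Equation of motion (constant flow): PIP = Vt/C + R·V̇ + PEEP.
Vt/C = PIP − R·V̇ − PEEP = 30.2 − 6.5×1.2667 − 7 = 30.2 − 8.234 − 7 = 14.966 cmH2O.
C = Vt / 14.966 = 450 / 14.966 = 30.068 mL/cmH2O.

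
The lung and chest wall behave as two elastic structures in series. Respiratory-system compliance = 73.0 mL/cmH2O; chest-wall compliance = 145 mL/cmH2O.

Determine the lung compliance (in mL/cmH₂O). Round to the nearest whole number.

1/CL = 1/Crs − 1/Ccw.
1/CL = 1/73.0 − 1/145 = 0.006802.
CL = 147.02 mL/cmH2O.

147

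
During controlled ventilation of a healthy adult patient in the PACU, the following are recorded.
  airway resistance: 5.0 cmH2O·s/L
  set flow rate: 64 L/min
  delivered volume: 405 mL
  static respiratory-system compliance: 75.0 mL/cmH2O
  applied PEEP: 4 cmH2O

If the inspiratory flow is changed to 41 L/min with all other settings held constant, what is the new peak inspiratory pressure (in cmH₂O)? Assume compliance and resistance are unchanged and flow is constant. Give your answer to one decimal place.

Flow: 64 L/min ÷ 60 = 1.0667 L/s.
New flow: 41 L/min ÷ 60 = 0.6833 L/s.
PIP = Vt/C + R·V̇ + PEEP (constant-flow equation of motion).
Only the resistive term changes: ΔPIP = R × ΔV̇ = 5.0 × (0.6833 − 1.0667) = 5.0 × -0.3834 = -1.917 cmH2O.
Original PIP = 405/75.0 + 5.0×1.0667 + 4 = 14.734 cmH2O; new PIP = 14.734 + (-1.917) = 12.817 cmH2O.

12.8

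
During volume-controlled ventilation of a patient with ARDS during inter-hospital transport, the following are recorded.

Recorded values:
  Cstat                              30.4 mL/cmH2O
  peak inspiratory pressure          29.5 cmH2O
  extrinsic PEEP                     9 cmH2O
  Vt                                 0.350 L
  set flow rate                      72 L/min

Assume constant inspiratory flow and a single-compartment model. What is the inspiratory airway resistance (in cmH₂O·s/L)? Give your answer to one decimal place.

7.5

Flow: 72 L/min ÷ 60 = 1.2 L/s.
Equation of motion (constant flow): PIP = Vt/C + R·V̇ + PEEP.
R·V̇ = PIP − Vt/C − PEEP = 29.5 − 350/30.4 − 9 = 29.5 − 11.513 − 9 = 8.987 cmH2O.
R = 8.987 / 1.2 = 7.489 cmH2O·s/L.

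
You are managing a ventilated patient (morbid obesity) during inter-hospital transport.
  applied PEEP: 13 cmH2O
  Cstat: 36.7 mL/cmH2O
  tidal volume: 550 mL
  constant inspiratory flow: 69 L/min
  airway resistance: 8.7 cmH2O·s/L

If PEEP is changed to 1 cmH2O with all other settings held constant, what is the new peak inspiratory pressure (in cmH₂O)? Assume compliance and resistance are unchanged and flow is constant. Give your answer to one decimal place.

26.0

Flow: 69 L/min ÷ 60 = 1.15 L/s.
PIP = Vt/C + R·V̇ + PEEP (constant-flow equation of motion).
Only the baseline term changes: ΔPIP = ΔPEEP = 1 − 13 = -12.0 cmH2O.
Original PIP = 550/36.7 + 8.7×1.15 + 13 = 37.991 cmH2O; new PIP = 37.991 + (-12.0) = 25.991 cmH2O.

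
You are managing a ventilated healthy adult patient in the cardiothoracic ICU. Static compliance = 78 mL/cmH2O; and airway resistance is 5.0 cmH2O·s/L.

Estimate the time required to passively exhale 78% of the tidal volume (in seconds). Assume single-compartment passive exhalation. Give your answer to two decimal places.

τ = R × C = 5.0 × 78 mL/cmH2O = 5.0 × 0.078 L/cmH2O = 0.39 s.
Exhaled fraction f = 1 − e^(−t/τ) → t = −τ·ln(1 − f) = −0.39·ln(0.22) = 0.5905 s.

0.59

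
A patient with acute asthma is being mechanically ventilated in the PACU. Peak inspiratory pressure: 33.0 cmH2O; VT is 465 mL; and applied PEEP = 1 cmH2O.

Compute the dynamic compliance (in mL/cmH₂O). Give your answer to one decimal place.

14.5

Dynamic compliance = Vt / (PIP − PEEP) = 465 / (33.0 − 1) = 465 / 32.0 = 14.531 mL/cmH2O.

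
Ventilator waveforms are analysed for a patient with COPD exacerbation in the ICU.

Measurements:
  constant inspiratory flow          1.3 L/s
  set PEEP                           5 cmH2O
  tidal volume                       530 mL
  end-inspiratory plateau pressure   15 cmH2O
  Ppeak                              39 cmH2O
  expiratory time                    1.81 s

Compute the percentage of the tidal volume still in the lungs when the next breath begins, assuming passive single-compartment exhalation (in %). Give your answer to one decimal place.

15.7

R = (PIP − Pplat)/V̇ = (39 − 15) / 1.3 = 24.0/1.3 = 18.462 cmH2O·s/L.
C = Vt/(Pplat − PEEP) = 530.0 / (15 − 5) = 530.0/10.0 = 53.0 mL/cmH2O.
τ = R × C = 18.462 × 0.053 L/cmH2O = 0.9785 s.
Fraction remaining at end-expiration = e^(−Te/τ) = e^(−1.81/0.9785) = 0.1573 → 15.73%.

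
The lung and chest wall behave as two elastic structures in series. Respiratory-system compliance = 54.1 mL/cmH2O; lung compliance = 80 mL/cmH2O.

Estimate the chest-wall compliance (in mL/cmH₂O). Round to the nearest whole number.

1/Ccw = 1/Crs − 1/CL.
1/Ccw = 1/54.1 − 1/80 = 0.005984.
Ccw = 167.11 mL/cmH2O.

167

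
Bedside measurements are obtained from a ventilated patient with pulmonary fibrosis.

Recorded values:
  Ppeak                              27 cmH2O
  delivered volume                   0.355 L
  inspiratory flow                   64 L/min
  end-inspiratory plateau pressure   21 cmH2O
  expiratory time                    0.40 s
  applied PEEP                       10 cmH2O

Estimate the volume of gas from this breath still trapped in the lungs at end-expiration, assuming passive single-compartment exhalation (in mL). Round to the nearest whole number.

Flow: 64 L/min ÷ 60 = 1.0667 L/s.
R = (PIP − Pplat)/V̇ = (27 − 21) / 1.0667 = 6.0/1.0667 = 5.625 cmH2O·s/L.
C = Vt/(Pplat − PEEP) = 355.0 / (21 − 10) = 355.0/11.0 = 32.273 mL/cmH2O.
τ = R × C = 5.625 × 0.03227 L/cmH2O = 0.1815 s.
Fraction remaining = e^(−Te/τ) = e^(−0.40/0.1815) = 0.1104.
Trapped volume = 355.0 × 0.1104 = 39.192 mL.

39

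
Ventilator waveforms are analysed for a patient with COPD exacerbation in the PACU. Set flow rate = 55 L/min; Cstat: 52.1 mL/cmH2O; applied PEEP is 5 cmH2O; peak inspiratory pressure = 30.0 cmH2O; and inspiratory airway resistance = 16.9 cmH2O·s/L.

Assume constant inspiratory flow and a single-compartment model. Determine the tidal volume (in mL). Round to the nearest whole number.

Flow: 55 L/min ÷ 60 = 0.9167 L/s.
Equation of motion (constant flow): PIP = Vt/C + R·V̇ + PEEP.
Vt/C = PIP − R·V̇ − PEEP = 30.0 − 15.492 − 5 = 9.508 cmH2O.
Vt = C × 9.508 = 52.1 × 9.508 = 495.37 mL.

495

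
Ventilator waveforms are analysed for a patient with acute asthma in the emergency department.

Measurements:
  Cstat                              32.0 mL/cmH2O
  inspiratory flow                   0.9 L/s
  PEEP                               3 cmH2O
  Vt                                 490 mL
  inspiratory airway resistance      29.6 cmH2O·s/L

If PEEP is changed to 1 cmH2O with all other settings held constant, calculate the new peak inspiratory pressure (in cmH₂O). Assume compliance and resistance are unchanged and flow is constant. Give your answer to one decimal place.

PIP = Vt/C + R·V̇ + PEEP (constant-flow equation of motion).
Only the baseline term changes: ΔPIP = ΔPEEP = 1 − 3 = -2.0 cmH2O.
Original PIP = 490/32.0 + 29.6×0.9 + 3 = 44.953 cmH2O; new PIP = 44.953 + (-2.0) = 42.953 cmH2O.

43.0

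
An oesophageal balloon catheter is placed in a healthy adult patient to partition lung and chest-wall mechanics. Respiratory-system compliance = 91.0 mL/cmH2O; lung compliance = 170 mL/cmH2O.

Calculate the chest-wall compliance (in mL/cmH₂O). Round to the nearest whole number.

1/Ccw = 1/Crs − 1/CL.
1/Ccw = 1/91.0 − 1/170 = 0.005107.
Ccw = 195.81 mL/cmH2O.

196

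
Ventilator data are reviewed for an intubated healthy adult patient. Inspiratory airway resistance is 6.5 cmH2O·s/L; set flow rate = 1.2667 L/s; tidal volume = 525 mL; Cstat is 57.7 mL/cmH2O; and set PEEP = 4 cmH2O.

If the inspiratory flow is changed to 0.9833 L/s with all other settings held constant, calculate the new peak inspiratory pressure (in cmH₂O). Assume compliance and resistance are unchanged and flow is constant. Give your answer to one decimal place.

PIP = Vt/C + R·V̇ + PEEP (constant-flow equation of motion).
Only the resistive term changes: ΔPIP = R × ΔV̇ = 6.5 × (0.9833 − 1.2667) = 6.5 × -0.2834 = -1.842 cmH2O.
Original PIP = 525/57.7 + 6.5×1.2667 + 4 = 21.332 cmH2O; new PIP = 21.332 + (-1.842) = 19.49 cmH2O.

19.5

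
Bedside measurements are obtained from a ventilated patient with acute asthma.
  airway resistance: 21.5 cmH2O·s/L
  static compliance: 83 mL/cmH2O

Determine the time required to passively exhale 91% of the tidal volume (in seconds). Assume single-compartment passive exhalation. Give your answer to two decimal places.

4.30

τ = R × C = 21.5 × 83 mL/cmH2O = 21.5 × 0.083 L/cmH2O = 1.785 s.
Exhaled fraction f = 1 − e^(−t/τ) → t = −τ·ln(1 − f) = −1.785·ln(0.09) = 4.298 s.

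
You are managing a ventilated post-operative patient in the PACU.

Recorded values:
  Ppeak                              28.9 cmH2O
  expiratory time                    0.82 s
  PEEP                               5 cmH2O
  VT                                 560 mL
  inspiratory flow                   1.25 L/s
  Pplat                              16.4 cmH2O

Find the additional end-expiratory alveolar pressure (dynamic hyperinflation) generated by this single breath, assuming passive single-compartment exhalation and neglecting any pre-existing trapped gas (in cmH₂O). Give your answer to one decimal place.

R = (PIP − Pplat)/V̇ = (28.9 − 16.4) / 1.25 = 12.5/1.25 = 10.0 cmH2O·s/L.
C = Vt/(Pplat − PEEP) = 560.0 / (16.4 − 5) = 560.0/11.4 = 49.123 mL/cmH2O.
τ = R × C = 10.0 × 0.04912 L/cmH2O = 0.4912 s.
Fraction remaining = e^(−Te/τ) = e^(−0.82/0.4912) = 0.1884; trapped volume = 560.0 × 0.1884 = 105.5 mL.
Additional alveolar pressure from trapping ≈ V_trapped / C = 105.5 / 49.123 = 2.148 cmH2O.

2.1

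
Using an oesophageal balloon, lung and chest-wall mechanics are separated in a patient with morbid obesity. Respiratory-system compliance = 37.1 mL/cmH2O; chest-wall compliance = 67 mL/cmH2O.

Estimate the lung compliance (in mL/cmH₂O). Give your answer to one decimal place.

83.1

1/CL = 1/Crs − 1/Ccw.
1/CL = 1/37.1 − 1/67 = 0.01203.
CL = 83.126 mL/cmH2O.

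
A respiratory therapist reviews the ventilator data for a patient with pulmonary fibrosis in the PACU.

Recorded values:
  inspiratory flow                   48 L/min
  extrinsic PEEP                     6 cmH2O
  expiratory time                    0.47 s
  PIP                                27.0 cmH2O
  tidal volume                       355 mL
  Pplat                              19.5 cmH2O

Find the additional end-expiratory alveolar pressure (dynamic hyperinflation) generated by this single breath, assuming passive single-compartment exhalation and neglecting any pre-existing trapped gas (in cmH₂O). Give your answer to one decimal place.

Flow: 48 L/min ÷ 60 = 0.8 L/s.
R = (PIP − Pplat)/V̇ = (27.0 − 19.5) / 0.8 = 7.5/0.8 = 9.375 cmH2O·s/L.
C = Vt/(Pplat − PEEP) = 355.0 / (19.5 − 6) = 355.0/13.5 = 26.296 mL/cmH2O.
τ = R × C = 9.375 × 0.0263 L/cmH2O = 0.2466 s.
Fraction remaining = e^(−Te/τ) = e^(−0.47/0.2466) = 0.1487; trapped volume = 355.0 × 0.1487 = 52.789 mL.
Additional alveolar pressure from trapping ≈ V_trapped / C = 52.789 / 26.296 = 2.007 cmH2O.

2.0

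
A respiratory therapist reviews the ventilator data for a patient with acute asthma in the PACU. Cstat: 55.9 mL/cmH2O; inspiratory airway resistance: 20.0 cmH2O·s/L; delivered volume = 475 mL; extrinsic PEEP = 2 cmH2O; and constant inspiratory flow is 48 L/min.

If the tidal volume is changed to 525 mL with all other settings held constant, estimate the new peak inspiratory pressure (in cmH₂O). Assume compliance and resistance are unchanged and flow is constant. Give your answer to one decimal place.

27.4

Flow: 48 L/min ÷ 60 = 0.8 L/s.
PIP = Vt/C + R·V̇ + PEEP (constant-flow equation of motion).
Only the elastic term changes: ΔPIP = ΔVt / C = (525 − 475) / 55.9 = 0.8945 cmH2O.
Original PIP = 475/55.9 + 20.0×0.8 + 2 = 26.497 cmH2O; new PIP = 26.497 + (0.8945) = 27.392 cmH2O.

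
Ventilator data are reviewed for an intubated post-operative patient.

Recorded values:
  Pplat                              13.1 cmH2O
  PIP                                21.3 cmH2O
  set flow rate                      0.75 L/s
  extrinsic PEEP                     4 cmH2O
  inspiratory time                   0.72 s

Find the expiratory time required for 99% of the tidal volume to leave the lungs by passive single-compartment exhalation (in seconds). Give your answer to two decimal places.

Vt = flow × Ti = 0.75 L/s × 0.72 s × 1000 mL/L = 540.0 mL.
R = (PIP − Pplat)/V̇ = (21.3 − 13.1) / 0.75 = 8.2/0.75 = 10.933 cmH2O·s/L.
C = Vt/(Pplat − PEEP) = 540.0 / (13.1 − 4) = 540.0/9.1 = 59.341 mL/cmH2O.
τ = R × C = 10.933 × 0.05934 L/cmH2O = 0.6488 s.
t = −τ·ln(1 − 0.99) = −0.6488·ln(0.01) = 2.988 s.

2.99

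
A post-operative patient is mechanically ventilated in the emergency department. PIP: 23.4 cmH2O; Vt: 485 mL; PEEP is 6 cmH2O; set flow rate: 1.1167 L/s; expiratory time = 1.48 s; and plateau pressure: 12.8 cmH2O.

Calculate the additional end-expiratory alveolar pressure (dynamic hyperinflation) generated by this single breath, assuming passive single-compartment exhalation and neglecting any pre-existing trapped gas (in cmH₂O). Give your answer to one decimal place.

R = (PIP − Pplat)/V̇ = (23.4 − 12.8) / 1.1167 = 10.6/1.1167 = 9.492 cmH2O·s/L.
C = Vt/(Pplat − PEEP) = 485.0 / (12.8 − 6) = 485.0/6.8 = 71.324 mL/cmH2O.
τ = R × C = 9.492 × 0.07132 L/cmH2O = 0.677 s.
Fraction remaining = e^(−Te/τ) = e^(−1.48/0.677) = 0.1124; trapped volume = 485.0 × 0.1124 = 54.514 mL.
Additional alveolar pressure from trapping ≈ V_trapped / C = 54.514 / 71.324 = 0.7643 cmH2O.

0.8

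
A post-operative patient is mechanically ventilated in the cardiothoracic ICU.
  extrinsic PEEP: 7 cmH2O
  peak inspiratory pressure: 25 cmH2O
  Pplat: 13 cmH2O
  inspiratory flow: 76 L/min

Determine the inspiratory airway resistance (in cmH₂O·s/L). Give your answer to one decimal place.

9.5

Flow: 76 L/min ÷ 60 = 1.2667 L/s.
Raw = (PIP − Pplat) / flow = (25 − 13) / 1.2667 = 12.0 / 1.2667 = 9.473 cmH2O·s/L.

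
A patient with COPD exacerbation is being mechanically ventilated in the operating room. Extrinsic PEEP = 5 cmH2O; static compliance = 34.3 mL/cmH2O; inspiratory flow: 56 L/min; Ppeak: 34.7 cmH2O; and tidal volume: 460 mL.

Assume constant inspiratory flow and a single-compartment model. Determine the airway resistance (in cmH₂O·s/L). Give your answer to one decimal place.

Flow: 56 L/min ÷ 60 = 0.9333 L/s.
Equation of motion (constant flow): PIP = Vt/C + R·V̇ + PEEP.
R·V̇ = PIP − Vt/C − PEEP = 34.7 − 460/34.3 − 5 = 34.7 − 13.411 − 5 = 16.289 cmH2O.
R = 16.289 / 0.9333 = 17.453 cmH2O·s/L.

17.5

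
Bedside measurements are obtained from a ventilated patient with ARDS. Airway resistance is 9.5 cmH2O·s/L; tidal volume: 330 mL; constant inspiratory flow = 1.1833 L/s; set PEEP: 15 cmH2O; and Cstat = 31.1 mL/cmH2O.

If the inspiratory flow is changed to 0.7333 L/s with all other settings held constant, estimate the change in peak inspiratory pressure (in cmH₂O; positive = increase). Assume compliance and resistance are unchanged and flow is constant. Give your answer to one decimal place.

-4.3

PIP = Vt/C + R·V̇ + PEEP (constant-flow equation of motion).
Only the resistive term changes: ΔPIP = R × ΔV̇ = 9.5 × (0.7333 − 1.1833) = 9.5 × -0.45 = -4.275 cmH2O.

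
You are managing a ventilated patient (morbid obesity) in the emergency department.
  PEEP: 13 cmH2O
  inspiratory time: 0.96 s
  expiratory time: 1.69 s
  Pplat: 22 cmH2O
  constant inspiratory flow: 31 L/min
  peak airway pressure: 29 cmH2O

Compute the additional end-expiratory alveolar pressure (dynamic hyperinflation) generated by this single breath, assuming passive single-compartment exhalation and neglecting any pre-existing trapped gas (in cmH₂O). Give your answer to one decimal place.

0.9

Flow: 31 L/min ÷ 60 = 0.5167 L/s.
Vt = flow × Ti = 0.5167 L/s × 0.96 s × 1000 mL/L = 496.03 mL.
R = (PIP − Pplat)/V̇ = (29 − 22) / 0.5167 = 7.0/0.5167 = 13.548 cmH2O·s/L.
C = Vt/(Pplat − PEEP) = 496.03 / (22 − 13) = 496.03/9.0 = 55.114 mL/cmH2O.
τ = R × C = 13.548 × 0.05511 L/cmH2O = 0.7466 s.
Fraction remaining = e^(−Te/τ) = e^(−1.69/0.7466) = 0.104; trapped volume = 496.03 × 0.104 = 51.587 mL.
Additional alveolar pressure from trapping ≈ V_trapped / C = 51.587 / 55.114 = 0.936 cmH2O.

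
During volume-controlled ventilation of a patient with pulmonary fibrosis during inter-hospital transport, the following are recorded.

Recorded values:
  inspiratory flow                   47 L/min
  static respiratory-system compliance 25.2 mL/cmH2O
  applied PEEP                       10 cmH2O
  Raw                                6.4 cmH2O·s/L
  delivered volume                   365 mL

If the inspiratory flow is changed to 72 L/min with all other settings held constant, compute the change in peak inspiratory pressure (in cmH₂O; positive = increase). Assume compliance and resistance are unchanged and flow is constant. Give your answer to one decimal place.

Flow: 47 L/min ÷ 60 = 0.7833 L/s.
New flow: 72 L/min ÷ 60 = 1.2 L/s.
PIP = Vt/C + R·V̇ + PEEP (constant-flow equation of motion).
Only the resistive term changes: ΔPIP = R × ΔV̇ = 6.4 × (1.2 − 0.7833) = 6.4 × 0.4167 = 2.667 cmH2O.

2.7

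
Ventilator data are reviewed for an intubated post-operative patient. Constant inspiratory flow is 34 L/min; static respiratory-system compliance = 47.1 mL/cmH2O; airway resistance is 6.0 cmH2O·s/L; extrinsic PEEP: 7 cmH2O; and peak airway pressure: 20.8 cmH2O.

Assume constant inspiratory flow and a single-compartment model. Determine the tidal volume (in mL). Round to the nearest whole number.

490

Flow: 34 L/min ÷ 60 = 0.5667 L/s.
Equation of motion (constant flow): PIP = Vt/C + R·V̇ + PEEP.
Vt/C = PIP − R·V̇ − PEEP = 20.8 − 3.4 − 7 = 10.4 cmH2O.
Vt = C × 10.4 = 47.1 × 10.4 = 489.84 mL.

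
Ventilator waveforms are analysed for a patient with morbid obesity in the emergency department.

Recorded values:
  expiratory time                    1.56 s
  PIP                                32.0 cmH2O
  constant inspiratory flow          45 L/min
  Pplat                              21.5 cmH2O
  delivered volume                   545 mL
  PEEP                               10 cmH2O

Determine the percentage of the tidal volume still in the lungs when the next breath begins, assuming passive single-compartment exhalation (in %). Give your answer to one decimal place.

9.5

Flow: 45 L/min ÷ 60 = 0.75 L/s.
R = (PIP − Pplat)/V̇ = (32.0 − 21.5) / 0.75 = 10.5/0.75 = 14.0 cmH2O·s/L.
C = Vt/(Pplat − PEEP) = 545.0 / (21.5 − 10) = 545.0/11.5 = 47.391 mL/cmH2O.
τ = R × C = 14.0 × 0.04739 L/cmH2O = 0.6635 s.
Fraction remaining at end-expiration = e^(−Te/τ) = e^(−1.56/0.6635) = 0.09526 → 9.526%.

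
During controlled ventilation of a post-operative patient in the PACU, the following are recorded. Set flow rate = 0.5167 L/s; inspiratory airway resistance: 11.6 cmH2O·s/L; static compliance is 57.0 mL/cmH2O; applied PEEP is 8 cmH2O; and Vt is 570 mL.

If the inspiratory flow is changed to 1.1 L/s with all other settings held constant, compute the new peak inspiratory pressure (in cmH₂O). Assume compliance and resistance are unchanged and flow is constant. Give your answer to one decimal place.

PIP = Vt/C + R·V̇ + PEEP (constant-flow equation of motion).
Only the resistive term changes: ΔPIP = R × ΔV̇ = 11.6 × (1.1 − 0.5167) = 11.6 × 0.5833 = 6.766 cmH2O.
Original PIP = 570/57.0 + 11.6×0.5167 + 8 = 23.994 cmH2O; new PIP = 23.994 + (6.766) = 30.76 cmH2O.

30.8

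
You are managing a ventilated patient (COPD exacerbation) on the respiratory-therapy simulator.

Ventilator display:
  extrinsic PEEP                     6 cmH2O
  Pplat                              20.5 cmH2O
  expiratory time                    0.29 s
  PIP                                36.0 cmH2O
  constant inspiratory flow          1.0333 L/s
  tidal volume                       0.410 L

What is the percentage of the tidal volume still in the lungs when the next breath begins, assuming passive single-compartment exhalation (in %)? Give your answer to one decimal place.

50.5

R = (PIP − Pplat)/V̇ = (36.0 − 20.5) / 1.0333 = 15.5/1.0333 = 15.0 cmH2O·s/L.
C = Vt/(Pplat − PEEP) = 410.0 / (20.5 − 6) = 410.0/14.5 = 28.276 mL/cmH2O.
τ = R × C = 15.0 × 0.02828 L/cmH2O = 0.4242 s.
Fraction remaining at end-expiration = e^(−Te/τ) = e^(−0.29/0.4242) = 0.5048 → 50.48%.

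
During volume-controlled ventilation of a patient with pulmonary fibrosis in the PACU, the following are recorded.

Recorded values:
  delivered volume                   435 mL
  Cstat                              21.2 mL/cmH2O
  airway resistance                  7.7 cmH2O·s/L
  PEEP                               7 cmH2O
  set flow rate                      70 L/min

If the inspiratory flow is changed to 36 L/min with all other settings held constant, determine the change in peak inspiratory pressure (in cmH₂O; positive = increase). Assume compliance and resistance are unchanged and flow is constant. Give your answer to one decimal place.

-4.4

Flow: 70 L/min ÷ 60 = 1.1667 L/s.
New flow: 36 L/min ÷ 60 = 0.6 L/s.
PIP = Vt/C + R·V̇ + PEEP (constant-flow equation of motion).
Only the resistive term changes: ΔPIP = R × ΔV̇ = 7.7 × (0.6 − 1.1667) = 7.7 × -0.5667 = -4.364 cmH2O.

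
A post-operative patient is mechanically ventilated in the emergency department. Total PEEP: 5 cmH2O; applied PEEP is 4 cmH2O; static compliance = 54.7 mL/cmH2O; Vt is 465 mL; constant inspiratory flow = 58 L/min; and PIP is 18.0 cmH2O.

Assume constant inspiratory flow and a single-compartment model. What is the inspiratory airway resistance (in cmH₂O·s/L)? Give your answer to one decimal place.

4.7

Flow: 58 L/min ÷ 60 = 0.9667 L/s.
Total PEEP = 5 cmH2O (set 4 + intrinsic 1); this is the baseline alveolar pressure.
Equation of motion (constant flow): PIP = Vt/C + R·V̇ + PEEP.
R·V̇ = PIP − Vt/C − PEEP = 18.0 − 465/54.7 − 5 = 18.0 − 8.501 − 5 = 4.499 cmH2O.
R = 4.499 / 0.9667 = 4.654 cmH2O·s/L.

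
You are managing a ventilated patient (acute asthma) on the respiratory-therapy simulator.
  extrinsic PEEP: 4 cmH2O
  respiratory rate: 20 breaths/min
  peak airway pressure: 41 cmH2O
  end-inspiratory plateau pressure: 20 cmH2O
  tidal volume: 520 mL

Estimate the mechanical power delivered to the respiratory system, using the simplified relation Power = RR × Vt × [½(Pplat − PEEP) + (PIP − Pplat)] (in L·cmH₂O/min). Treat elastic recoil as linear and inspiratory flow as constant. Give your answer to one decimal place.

Per-breath work = Vt × [½(Pplat−PEEP) + (PIP−Pplat)] = 0.520 × [0.5×16.0 + 21.0] = 0.520 × 29.0 = 15.08 L·cmH2O.
Power = 20 × 15.08 = 301.6 L·cmH2O/min.

301.6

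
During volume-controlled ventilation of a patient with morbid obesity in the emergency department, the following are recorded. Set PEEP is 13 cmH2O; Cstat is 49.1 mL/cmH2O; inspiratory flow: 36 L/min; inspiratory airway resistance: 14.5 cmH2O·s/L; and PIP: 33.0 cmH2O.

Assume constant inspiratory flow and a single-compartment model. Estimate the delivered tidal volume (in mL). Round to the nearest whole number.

Flow: 36 L/min ÷ 60 = 0.6 L/s.
Equation of motion (constant flow): PIP = Vt/C + R·V̇ + PEEP.
Vt/C = PIP − R·V̇ − PEEP = 33.0 − 8.7 − 13 = 11.3 cmH2O.
Vt = C × 11.3 = 49.1 × 11.3 = 554.83 mL.

555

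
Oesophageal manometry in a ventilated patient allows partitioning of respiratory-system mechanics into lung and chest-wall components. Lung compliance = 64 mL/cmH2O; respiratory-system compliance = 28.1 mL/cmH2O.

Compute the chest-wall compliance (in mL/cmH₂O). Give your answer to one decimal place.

50.1

1/Ccw = 1/Crs − 1/CL.
1/Ccw = 1/28.1 − 1/64 = 0.01996.
Ccw = 50.1 mL/cmH2O.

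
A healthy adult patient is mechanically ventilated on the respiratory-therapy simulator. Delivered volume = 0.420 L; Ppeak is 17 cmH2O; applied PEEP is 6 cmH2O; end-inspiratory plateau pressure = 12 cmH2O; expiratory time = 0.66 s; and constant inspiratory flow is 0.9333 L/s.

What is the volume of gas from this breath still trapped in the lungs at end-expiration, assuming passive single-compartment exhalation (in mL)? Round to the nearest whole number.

R = (PIP − Pplat)/V̇ = (17 − 12) / 0.9333 = 5.0/0.9333 = 5.357 cmH2O·s/L.
C = Vt/(Pplat − PEEP) = 420.0 / (12 − 6) = 420.0/6.0 = 70.0 mL/cmH2O.
τ = R × C = 5.357 × 0.07 L/cmH2O = 0.375 s.
Fraction remaining = e^(−Te/τ) = e^(−0.66/0.375) = 0.172.
Trapped volume = 420.0 × 0.172 = 72.24 mL.

72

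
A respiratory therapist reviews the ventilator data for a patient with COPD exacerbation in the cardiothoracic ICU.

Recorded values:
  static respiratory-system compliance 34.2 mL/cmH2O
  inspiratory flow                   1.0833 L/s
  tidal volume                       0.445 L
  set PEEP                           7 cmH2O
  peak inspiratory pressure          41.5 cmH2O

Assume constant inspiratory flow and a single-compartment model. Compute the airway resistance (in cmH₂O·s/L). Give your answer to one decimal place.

Equation of motion (constant flow): PIP = Vt/C + R·V̇ + PEEP.
R·V̇ = PIP − Vt/C − PEEP = 41.5 − 445/34.2 − 7 = 41.5 − 13.012 − 7 = 21.488 cmH2O.
R = 21.488 / 1.0833 = 19.836 cmH2O·s/L.

19.8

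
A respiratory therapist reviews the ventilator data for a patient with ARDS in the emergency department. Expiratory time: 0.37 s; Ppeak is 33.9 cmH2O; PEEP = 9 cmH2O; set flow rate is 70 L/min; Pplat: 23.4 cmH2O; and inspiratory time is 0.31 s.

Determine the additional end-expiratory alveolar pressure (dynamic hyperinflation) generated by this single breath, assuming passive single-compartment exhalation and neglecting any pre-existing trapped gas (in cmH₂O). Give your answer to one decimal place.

Flow: 70 L/min ÷ 60 = 1.1667 L/s.
Vt = flow × Ti = 1.1667 L/s × 0.31 s × 1000 mL/L = 361.68 mL.
R = (PIP − Pplat)/V̇ = (33.9 − 23.4) / 1.1667 = 10.5/1.1667 = 9.0 cmH2O·s/L.
C = Vt/(Pplat − PEEP) = 361.68 / (23.4 − 9) = 361.68/14.4 = 25.117 mL/cmH2O.
τ = R × C = 9.0 × 0.02512 L/cmH2O = 0.2261 s.
Fraction remaining = e^(−Te/τ) = e^(−0.37/0.2261) = 0.1947; trapped volume = 361.68 × 0.1947 = 70.419 mL.
Additional alveolar pressure from trapping ≈ V_trapped / C = 70.419 / 25.117 = 2.804 cmH2O.

2.8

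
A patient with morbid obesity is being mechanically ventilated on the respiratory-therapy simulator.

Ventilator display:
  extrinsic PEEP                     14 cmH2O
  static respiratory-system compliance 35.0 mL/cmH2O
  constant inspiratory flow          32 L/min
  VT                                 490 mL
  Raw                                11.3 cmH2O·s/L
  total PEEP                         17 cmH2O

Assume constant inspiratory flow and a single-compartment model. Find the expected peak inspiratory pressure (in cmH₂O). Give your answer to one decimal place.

Flow: 32 L/min ÷ 60 = 0.5333 L/s.
Total PEEP = 17 cmH2O (set 14 + intrinsic 3); this is the baseline alveolar pressure.
Equation of motion (constant flow): PIP = Vt/C + R·V̇ + PEEP.
PIP = 490/35.0 + 11.3×0.5333 + 17 = 14.0 + 6.026 + 17 = 37.026 cmH2O.

37.0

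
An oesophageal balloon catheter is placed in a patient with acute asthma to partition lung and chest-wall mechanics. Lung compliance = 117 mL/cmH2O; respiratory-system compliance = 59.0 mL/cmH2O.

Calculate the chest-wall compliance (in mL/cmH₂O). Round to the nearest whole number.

119

1/Ccw = 1/Crs − 1/CL.
1/Ccw = 1/59.0 − 1/117 = 0.008402.
Ccw = 119.02 mL/cmH2O.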